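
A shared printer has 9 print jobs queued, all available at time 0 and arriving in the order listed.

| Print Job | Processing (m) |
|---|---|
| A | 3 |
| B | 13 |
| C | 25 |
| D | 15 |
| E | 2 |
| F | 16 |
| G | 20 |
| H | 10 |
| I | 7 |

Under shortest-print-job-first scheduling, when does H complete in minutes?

SPT (increasing processing time): E A I H B D F G C.
E: 0→2
A: 2→5
I: 5→12
H: 12→22

22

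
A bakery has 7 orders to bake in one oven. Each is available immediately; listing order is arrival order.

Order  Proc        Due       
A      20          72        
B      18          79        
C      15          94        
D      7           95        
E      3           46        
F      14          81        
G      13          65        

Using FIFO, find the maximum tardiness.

FIFO (arrival order): A B C D E F G.
A: 0→20, due 72, tardiness 0
B: 20→38, due 79, tardiness 0
C: 38→53, due 94, tardiness 0
D: 53→60, due 95, tardiness 0
E: 60→63, due 46, tardiness 17
F: 63→77, due 81, tardiness 0
G: 77→90, due 65, tardiness 25
Maximum = 25.

25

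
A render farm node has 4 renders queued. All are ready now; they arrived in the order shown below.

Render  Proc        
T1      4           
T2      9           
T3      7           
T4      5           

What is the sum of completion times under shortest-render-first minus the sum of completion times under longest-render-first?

-17

SPT (increasing processing time): T1 T4 T3 T2.
T1: 0→4
T4: 4→9
T3: 9→16
T2: 16→25
Sum = 4+9+16+25 = 54.
LPT (decreasing processing time): T2 T3 T4 T1.
T2: 0→9
T3: 9→16
T4: 16→21
T1: 21→25
Sum = 9+16+21+25 = 71.
Difference = 54 − 71 = -17.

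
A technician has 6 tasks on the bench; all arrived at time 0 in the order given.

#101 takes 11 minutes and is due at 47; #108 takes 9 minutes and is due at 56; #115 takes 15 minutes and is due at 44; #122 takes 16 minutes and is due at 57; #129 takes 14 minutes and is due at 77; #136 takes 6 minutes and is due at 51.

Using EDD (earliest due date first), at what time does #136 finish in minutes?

32

EDD (increasing due date): #115 #101 #136 #108 #122 #129.
#115: 0→15
#101: 15→26
#136: 26→32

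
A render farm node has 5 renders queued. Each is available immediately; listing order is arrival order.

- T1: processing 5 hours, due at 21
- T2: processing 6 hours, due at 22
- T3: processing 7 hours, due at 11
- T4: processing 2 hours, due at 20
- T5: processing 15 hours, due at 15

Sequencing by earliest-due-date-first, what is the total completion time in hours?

117

EDD (increasing due date): T3 T5 T4 T1 T2.
T3: 0→7
T5: 7→22
T4: 22→24
T1: 24→29
T2: 29→35
Sum = 7+22+24+29+35 = 117.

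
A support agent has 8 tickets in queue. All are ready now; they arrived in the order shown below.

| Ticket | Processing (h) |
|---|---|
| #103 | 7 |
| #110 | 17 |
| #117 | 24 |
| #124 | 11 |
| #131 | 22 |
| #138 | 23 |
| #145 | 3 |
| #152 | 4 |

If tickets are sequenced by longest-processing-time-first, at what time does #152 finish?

LPT (decreasing processing time): #117 #138 #131 #110 #124 #103 #152 #145.
#117: 0→24
#138: 24→47
#131: 47→69
#110: 69→86
#124: 86→97
#103: 97→104
#152: 104→108

108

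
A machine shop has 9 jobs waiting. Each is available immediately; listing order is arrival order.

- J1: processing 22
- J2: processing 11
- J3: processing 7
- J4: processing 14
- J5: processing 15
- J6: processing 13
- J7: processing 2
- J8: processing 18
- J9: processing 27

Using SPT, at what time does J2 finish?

SPT (increasing processing time): J7 J3 J2 J6 J4 J5 J8 J1 J9.
J7: 0→2
J3: 2→9
J2: 9→20

20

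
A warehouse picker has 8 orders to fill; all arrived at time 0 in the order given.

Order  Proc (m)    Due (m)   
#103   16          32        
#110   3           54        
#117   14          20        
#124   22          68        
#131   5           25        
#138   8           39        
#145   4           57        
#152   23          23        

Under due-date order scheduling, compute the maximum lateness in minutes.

EDD (increasing due date): #117 #152 #131 #103 #138 #110 #145 #124.
#117: 0→14, due 20, lateness -6
#152: 14→37, due 23, lateness 14
#131: 37→42, due 25, lateness 17
#103: 42→58, due 32, lateness 26
#138: 58→66, due 39, lateness 27
#110: 66→69, due 54, lateness 15
#145: 69→73, due 57, lateness 16
#124: 73→95, due 68, lateness 27
Maximum = 27.

27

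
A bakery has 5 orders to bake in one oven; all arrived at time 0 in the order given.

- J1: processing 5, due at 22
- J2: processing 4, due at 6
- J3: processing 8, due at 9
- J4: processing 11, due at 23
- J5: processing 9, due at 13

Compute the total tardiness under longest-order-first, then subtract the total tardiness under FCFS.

LPT (decreasing processing time): J4 J5 J3 J1 J2.
J4: 0→11, due 23, tardiness 0
J5: 11→20, due 13, tardiness 7
J3: 20→28, due 9, tardiness 19
J1: 28→33, due 22, tardiness 11
J2: 33→37, due 6, tardiness 31
Sum = 0+7+19+11+31 = 68.
FIFO (arrival order): J1 J2 J3 J4 J5.
J1: 0→5, due 22, tardiness 0
J2: 5→9, due 6, tardiness 3
J3: 9→17, due 9, tardiness 8
J4: 17→28, due 23, tardiness 5
J5: 28→37, due 13, tardiness 24
Sum = 0+3+8+5+24 = 40.
Difference = 68 − 40 = 28.

28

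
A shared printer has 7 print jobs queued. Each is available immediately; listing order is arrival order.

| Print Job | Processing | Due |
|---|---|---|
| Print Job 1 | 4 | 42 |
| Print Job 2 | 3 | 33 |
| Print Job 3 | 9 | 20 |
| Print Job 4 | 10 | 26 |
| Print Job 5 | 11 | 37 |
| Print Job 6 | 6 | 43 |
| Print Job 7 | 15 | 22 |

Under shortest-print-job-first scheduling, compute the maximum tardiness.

SPT (increasing processing time): Print Job 2 Print Job 1 Print Job 6 Print Job 3 Print Job 4 Print Job 5 Print Job 7.
Print Job 2: 0→3, due 33, tardiness 0
Print Job 1: 3→7, due 42, tardiness 0
Print Job 6: 7→13, due 43, tardiness 0
Print Job 3: 13→22, due 20, tardiness 2
Print Job 4: 22→32, due 26, tardiness 6
Print Job 5: 32→43, due 37, tardiness 6
Print Job 7: 43→58, due 22, tardiness 36
Maximum = 36.

36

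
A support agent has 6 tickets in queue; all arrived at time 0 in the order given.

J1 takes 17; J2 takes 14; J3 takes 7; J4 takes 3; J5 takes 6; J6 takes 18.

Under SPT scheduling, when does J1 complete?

SPT (increasing processing time): J4 J5 J3 J2 J1 J6.
J4: 0→3
J5: 3→9
J3: 9→16
J2: 16→30
J1: 30→47

47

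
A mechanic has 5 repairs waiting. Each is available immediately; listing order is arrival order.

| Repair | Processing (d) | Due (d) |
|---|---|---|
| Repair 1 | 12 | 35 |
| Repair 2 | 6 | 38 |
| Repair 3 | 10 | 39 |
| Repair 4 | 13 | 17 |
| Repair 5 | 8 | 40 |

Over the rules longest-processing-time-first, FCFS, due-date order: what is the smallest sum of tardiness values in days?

11

LPT (decreasing processing time): Repair 4 Repair 1 Repair 3 Repair 5 Repair 2.
Repair 4: 0→13, due 17, tardiness 0
Repair 1: 13→25, due 35, tardiness 0
Repair 3: 25→35, due 39, tardiness 0
Repair 5: 35→43, due 40, tardiness 3
Repair 2: 43→49, due 38, tardiness 11
Sum = 0+0+0+3+11 = 14.
FIFO (arrival order): Repair 1 Repair 2 Repair 3 Repair 4 Repair 5.
Repair 1: 0→12, due 35, tardiness 0
Repair 2: 12→18, due 38, tardiness 0
Repair 3: 18→28, due 39, tardiness 0
Repair 4: 28→41, due 17, tardiness 24
Repair 5: 41→49, due 40, tardiness 9
Sum = 0+0+0+24+9 = 33.
EDD (increasing due date): Repair 4 Repair 1 Repair 2 Repair 3 Repair 5.
Repair 4: 0→13, due 17, tardiness 0
Repair 1: 13→25, due 35, tardiness 0
Repair 2: 25→31, due 38, tardiness 0
Repair 3: 31→41, due 39, tardiness 2
Repair 5: 41→49, due 40, tardiness 9
Sum = 0+0+0+2+9 = 11.
LPT 14, FIFO 33, EDD 11 → minimum 11.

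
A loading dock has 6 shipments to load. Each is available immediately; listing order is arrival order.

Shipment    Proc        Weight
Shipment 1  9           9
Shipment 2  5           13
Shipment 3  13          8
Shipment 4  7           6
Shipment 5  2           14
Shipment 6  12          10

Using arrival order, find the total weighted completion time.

1667

FIFO (arrival order): Shipment 1 Shipment 2 Shipment 3 Shipment 4 Shipment 5 Shipment 6.
Shipment 1: finishes 9, weight 9, w·C = 81
Shipment 2: finishes 14, weight 13, w·C = 182
Shipment 3: finishes 27, weight 8, w·C = 216
Shipment 4: finishes 34, weight 6, w·C = 204
Shipment 5: finishes 36, weight 14, w·C = 504
Shipment 6: finishes 48, weight 10, w·C = 480
Sum = 81+182+216+204+504+480 = 1667.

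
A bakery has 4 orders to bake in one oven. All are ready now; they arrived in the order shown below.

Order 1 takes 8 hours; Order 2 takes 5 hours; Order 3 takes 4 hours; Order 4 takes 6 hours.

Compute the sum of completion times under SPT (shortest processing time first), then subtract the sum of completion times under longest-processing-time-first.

-13

SPT (increasing processing time): Order 3 Order 2 Order 4 Order 1.
Order 3: 0→4
Order 2: 4→9
Order 4: 9→15
Order 1: 15→23
Sum = 4+9+15+23 = 51.
LPT (decreasing processing time): Order 1 Order 4 Order 2 Order 3.
Order 1: 0→8
Order 4: 8→14
Order 2: 14→19
Order 3: 19→23
Sum = 8+14+19+23 = 64.
Difference = 51 − 64 = -13.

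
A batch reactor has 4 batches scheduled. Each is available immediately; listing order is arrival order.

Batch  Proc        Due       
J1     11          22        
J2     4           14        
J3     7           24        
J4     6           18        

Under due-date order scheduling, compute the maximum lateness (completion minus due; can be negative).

EDD (increasing due date): J2 J4 J1 J3.
J2: 0→4, due 14, lateness -10
J4: 4→10, due 18, lateness -8
J1: 10→21, due 22, lateness -1
J3: 21→28, due 24, lateness 4
Maximum = 4.

4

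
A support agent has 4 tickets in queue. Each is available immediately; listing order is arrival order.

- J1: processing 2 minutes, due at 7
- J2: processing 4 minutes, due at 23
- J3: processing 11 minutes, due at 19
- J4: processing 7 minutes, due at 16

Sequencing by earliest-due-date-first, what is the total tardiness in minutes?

2

EDD (increasing due date): J1 J4 J3 J2.
J1: 0→2, due 7, tardiness 0
J4: 2→9, due 16, tardiness 0
J3: 9→20, due 19, tardiness 1
J2: 20→24, due 23, tardiness 1
Sum = 0+0+1+1 = 2.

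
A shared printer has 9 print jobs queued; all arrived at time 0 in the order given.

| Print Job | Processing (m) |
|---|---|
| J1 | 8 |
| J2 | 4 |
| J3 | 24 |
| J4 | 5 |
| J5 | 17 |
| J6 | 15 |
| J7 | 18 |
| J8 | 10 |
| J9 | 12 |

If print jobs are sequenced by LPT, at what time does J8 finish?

LPT (decreasing processing time): J3 J7 J5 J6 J9 J8 J1 J4 J2.
J3: 0→24
J7: 24→42
J5: 42→59
J6: 59→74
J9: 74→86
J8: 86→96

96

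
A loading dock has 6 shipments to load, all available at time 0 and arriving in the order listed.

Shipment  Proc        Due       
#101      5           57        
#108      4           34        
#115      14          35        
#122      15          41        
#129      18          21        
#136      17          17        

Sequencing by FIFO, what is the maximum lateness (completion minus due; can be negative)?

FIFO (arrival order): #101 #108 #115 #122 #129 #136.
#101: 0→5, due 57, lateness -52
#108: 5→9, due 34, lateness -25
#115: 9→23, due 35, lateness -12
#122: 23→38, due 41, lateness -3
#129: 38→56, due 21, lateness 35
#136: 56→73, due 17, lateness 56
Maximum = 56.

56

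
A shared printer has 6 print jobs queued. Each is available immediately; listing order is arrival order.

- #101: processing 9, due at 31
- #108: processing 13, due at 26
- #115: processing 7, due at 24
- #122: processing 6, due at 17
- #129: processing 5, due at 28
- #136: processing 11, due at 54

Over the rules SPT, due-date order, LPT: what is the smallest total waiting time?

99

SPT (increasing processing time): #129 #122 #115 #101 #136 #108.
#129: waits 0, runs 0→5
#122: waits 5, runs 5→11
#115: waits 11, runs 11→18
#101: waits 18, runs 18→27
#136: waits 27, runs 27→38
#108: waits 38, runs 38→51
Sum = 0+5+11+18+27+38 = 99.
EDD (increasing due date): #122 #115 #108 #129 #101 #136.
#122: waits 0, runs 0→6
#115: waits 6, runs 6→13
#108: waits 13, runs 13→26
#129: waits 26, runs 26→31
#101: waits 31, runs 31→40
#136: waits 40, runs 40→51
Sum = 0+6+13+26+31+40 = 116.
LPT (decreasing processing time): #108 #136 #101 #115 #122 #129.
#108: waits 0, runs 0→13
#136: waits 13, runs 13→24
#101: waits 24, runs 24→33
#115: waits 33, runs 33→40
#122: waits 40, runs 40→46
#129: waits 46, runs 46→51
Sum = 0+13+24+33+40+46 = 156.
SPT 99, EDD 116, LPT 156 → minimum 99.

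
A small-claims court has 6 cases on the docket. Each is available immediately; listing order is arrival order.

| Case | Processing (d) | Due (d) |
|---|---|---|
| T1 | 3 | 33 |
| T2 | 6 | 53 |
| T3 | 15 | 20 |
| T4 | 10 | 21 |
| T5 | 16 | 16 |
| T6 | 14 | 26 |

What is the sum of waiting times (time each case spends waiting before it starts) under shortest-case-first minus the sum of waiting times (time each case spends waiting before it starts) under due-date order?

-89

SPT (increasing processing time): T1 T2 T4 T6 T3 T5.
T1: waits 0, runs 0→3
T2: waits 3, runs 3→9
T4: waits 9, runs 9→19
T6: waits 19, runs 19→33
T3: waits 33, runs 33→48
T5: waits 48, runs 48→64
Sum = 0+3+9+19+33+48 = 112.
EDD (increasing due date): T5 T3 T4 T6 T1 T2.
T5: waits 0, runs 0→16
T3: waits 16, runs 16→31
T4: waits 31, runs 31→41
T6: waits 41, runs 41→55
T1: waits 55, runs 55→58
T2: waits 58, runs 58→64
Sum = 0+16+31+41+55+58 = 201.
Difference = 112 − 201 = -89.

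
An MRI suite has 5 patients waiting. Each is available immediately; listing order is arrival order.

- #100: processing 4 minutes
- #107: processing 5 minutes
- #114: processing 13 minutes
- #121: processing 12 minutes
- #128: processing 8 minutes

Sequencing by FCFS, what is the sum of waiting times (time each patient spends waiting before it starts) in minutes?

FIFO (arrival order): #100 #107 #114 #121 #128.
#100: waits 0, runs 0→4
#107: waits 4, runs 4→9
#114: waits 9, runs 9→22
#121: waits 22, runs 22→34
#128: waits 34, runs 34→42
Sum = 0+4+9+22+34 = 69.

69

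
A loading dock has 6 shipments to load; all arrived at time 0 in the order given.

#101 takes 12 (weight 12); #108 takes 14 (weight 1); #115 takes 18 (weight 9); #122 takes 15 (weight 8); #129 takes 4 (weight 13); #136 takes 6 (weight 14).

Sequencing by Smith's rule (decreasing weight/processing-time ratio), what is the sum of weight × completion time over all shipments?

1316

WSPT (decreasing weight/processing-time ratio): #129 #136 #101 #122 #115 #108.
#129: finishes 4, weight 13, w·C = 52
#136: finishes 10, weight 14, w·C = 140
#101: finishes 22, weight 12, w·C = 264
#122: finishes 37, weight 8, w·C = 296
#115: finishes 55, weight 9, w·C = 495
#108: finishes 69, weight 1, w·C = 69
Sum = 52+140+264+296+495+69 = 1316.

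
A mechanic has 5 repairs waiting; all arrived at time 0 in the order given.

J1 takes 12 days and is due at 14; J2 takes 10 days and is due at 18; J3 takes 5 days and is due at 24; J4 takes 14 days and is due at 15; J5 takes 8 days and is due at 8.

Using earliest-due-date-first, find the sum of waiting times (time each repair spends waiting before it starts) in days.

106

EDD (increasing due date): J5 J1 J4 J2 J3.
J5: waits 0, runs 0→8
J1: waits 8, runs 8→20
J4: waits 20, runs 20→34
J2: waits 34, runs 34→44
J3: waits 44, runs 44→49
Sum = 0+8+20+34+44 = 106.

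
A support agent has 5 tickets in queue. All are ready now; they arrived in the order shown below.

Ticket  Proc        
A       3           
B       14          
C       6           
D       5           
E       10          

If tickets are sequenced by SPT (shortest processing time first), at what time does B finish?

38

SPT (increasing processing time): A D C E B.
A: 0→3
D: 3→8
C: 8→14
E: 14→24
B: 24→38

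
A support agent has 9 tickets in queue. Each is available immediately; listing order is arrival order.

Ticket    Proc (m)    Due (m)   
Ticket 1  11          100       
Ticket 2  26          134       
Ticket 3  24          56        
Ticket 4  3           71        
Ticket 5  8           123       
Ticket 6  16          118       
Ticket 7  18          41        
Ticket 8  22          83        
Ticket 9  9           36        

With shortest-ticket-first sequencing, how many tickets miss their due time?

SPT (increasing processing time): Ticket 4 Ticket 5 Ticket 9 Ticket 1 Ticket 6 Ticket 7 Ticket 8 Ticket 3 Ticket 2.
Ticket 4: 0→3, due 71, tardiness 0
Ticket 5: 3→11, due 123, tardiness 0
Ticket 9: 11→20, due 36, tardiness 0
Ticket 1: 20→31, due 100, tardiness 0
Ticket 6: 31→47, due 118, tardiness 0
Ticket 7: 47→65, due 41, tardiness 24
Ticket 8: 65→87, due 83, tardiness 4
Ticket 3: 87→111, due 56, tardiness 55
Ticket 2: 111→137, due 134, tardiness 3
Late tickets: 4.

4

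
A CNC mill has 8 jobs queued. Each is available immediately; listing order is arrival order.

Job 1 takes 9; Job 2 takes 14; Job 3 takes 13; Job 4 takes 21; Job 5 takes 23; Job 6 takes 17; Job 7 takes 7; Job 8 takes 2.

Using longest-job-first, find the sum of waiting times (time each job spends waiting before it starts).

LPT (decreasing processing time): Job 5 Job 4 Job 6 Job 2 Job 3 Job 1 Job 7 Job 8.
Job 5: waits 0, runs 0→23
Job 4: waits 23, runs 23→44
Job 6: waits 44, runs 44→61
Job 2: waits 61, runs 61→75
Job 3: waits 75, runs 75→88
Job 1: waits 88, runs 88→97
Job 7: waits 97, runs 97→104
Job 8: waits 104, runs 104→106
Sum = 0+23+44+61+75+88+97+104 = 492.

492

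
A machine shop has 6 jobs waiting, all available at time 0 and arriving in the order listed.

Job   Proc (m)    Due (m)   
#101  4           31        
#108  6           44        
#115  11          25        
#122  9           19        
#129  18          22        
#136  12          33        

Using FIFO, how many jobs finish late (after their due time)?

FIFO (arrival order): #101 #108 #115 #122 #129 #136.
#101: 0→4, due 31, tardiness 0
#108: 4→10, due 44, tardiness 0
#115: 10→21, due 25, tardiness 0
#122: 21→30, due 19, tardiness 11
#129: 30→48, due 22, tardiness 26
#136: 48→60, due 33, tardiness 27
Late jobs: 3.

3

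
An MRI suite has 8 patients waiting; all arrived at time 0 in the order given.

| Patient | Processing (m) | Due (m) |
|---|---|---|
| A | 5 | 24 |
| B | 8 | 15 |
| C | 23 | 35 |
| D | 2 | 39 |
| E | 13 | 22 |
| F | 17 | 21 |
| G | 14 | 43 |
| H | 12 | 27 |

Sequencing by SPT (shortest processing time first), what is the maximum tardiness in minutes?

SPT (increasing processing time): D A B H E G F C.
D: 0→2, due 39, tardiness 0
A: 2→7, due 24, tardiness 0
B: 7→15, due 15, tardiness 0
H: 15→27, due 27, tardiness 0
E: 27→40, due 22, tardiness 18
G: 40→54, due 43, tardiness 11
F: 54→71, due 21, tardiness 50
C: 71→94, due 35, tardiness 59
Maximum = 59.

59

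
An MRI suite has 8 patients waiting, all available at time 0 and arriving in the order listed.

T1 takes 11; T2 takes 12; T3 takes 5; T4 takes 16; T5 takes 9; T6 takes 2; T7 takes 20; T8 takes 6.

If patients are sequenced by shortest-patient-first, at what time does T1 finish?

33

SPT (increasing processing time): T6 T3 T8 T5 T1 T2 T4 T7.
T6: 0→2
T3: 2→7
T8: 7→13
T5: 13→22
T1: 22→33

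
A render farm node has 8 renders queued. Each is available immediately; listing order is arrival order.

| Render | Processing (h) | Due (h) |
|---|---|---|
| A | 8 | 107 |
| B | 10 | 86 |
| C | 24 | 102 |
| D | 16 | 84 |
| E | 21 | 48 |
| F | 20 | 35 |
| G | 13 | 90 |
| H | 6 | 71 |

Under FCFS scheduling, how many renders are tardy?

FIFO (arrival order): A B C D E F G H.
A: 0→8, due 107, tardiness 0
B: 8→18, due 86, tardiness 0
C: 18→42, due 102, tardiness 0
D: 42→58, due 84, tardiness 0
E: 58→79, due 48, tardiness 31
F: 79→99, due 35, tardiness 64
G: 99→112, due 90, tardiness 22
H: 112→118, due 71, tardiness 47
Late renders: 4.

4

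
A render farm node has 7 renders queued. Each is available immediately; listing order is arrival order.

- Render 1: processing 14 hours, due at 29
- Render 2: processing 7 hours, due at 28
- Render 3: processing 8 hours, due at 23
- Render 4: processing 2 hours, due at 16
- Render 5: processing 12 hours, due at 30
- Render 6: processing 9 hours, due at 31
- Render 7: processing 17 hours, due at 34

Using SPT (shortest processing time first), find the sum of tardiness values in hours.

SPT (increasing processing time): Render 4 Render 2 Render 3 Render 6 Render 5 Render 1 Render 7.
Render 4: 0→2, due 16, tardiness 0
Render 2: 2→9, due 28, tardiness 0
Render 3: 9→17, due 23, tardiness 0
Render 6: 17→26, due 31, tardiness 0
Render 5: 26→38, due 30, tardiness 8
Render 1: 38→52, due 29, tardiness 23
Render 7: 52→69, due 34, tardiness 35
Sum = 0+0+0+0+8+23+35 = 66.

66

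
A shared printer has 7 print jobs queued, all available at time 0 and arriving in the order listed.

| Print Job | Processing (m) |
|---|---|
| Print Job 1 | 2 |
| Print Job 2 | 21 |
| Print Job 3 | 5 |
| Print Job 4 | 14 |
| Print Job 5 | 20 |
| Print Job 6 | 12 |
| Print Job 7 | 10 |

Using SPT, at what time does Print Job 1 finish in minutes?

SPT (increasing processing time): Print Job 1 Print Job 3 Print Job 7 Print Job 6 Print Job 4 Print Job 5 Print Job 2.
Print Job 1: 0→2

2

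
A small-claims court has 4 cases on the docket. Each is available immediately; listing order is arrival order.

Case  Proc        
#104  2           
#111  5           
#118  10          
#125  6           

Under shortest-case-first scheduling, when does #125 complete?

13

SPT (increasing processing time): #104 #111 #125 #118.
#104: 0→2
#111: 2→7
#125: 7→13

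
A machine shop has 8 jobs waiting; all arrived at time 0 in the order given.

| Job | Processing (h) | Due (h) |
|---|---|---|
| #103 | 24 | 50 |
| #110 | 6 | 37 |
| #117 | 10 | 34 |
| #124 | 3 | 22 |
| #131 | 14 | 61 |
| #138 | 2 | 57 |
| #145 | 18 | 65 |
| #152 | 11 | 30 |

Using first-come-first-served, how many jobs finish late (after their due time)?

5

FIFO (arrival order): #103 #110 #117 #124 #131 #138 #145 #152.
#103: 0→24, due 50, tardiness 0
#110: 24→30, due 37, tardiness 0
#117: 30→40, due 34, tardiness 6
#124: 40→43, due 22, tardiness 21
#131: 43→57, due 61, tardiness 0
#138: 57→59, due 57, tardiness 2
#145: 59→77, due 65, tardiness 12
#152: 77→88, due 30, tardiness 58
Late jobs: 5.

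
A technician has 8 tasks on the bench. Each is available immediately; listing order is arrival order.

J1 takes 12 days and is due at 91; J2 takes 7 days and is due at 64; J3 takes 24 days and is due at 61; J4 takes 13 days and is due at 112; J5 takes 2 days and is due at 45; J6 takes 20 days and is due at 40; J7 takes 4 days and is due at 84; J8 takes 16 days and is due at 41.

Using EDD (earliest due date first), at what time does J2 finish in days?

69

EDD (increasing due date): J6 J8 J5 J3 J2 J7 J1 J4.
J6: 0→20
J8: 20→36
J5: 36→38
J3: 38→62
J2: 62→69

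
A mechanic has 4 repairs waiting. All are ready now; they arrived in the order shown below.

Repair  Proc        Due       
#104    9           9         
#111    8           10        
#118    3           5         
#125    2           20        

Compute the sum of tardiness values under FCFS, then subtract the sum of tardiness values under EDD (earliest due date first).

FIFO (arrival order): #104 #111 #118 #125.
#104: 0→9, due 9, tardiness 0
#111: 9→17, due 10, tardiness 7
#118: 17→20, due 5, tardiness 15
#125: 20→22, due 20, tardiness 2
Sum = 0+7+15+2 = 24.
EDD (increasing due date): #118 #104 #111 #125.
#118: 0→3, due 5, tardiness 0
#104: 3→12, due 9, tardiness 3
#111: 12→20, due 10, tardiness 10
#125: 20→22, due 20, tardiness 2
Sum = 0+3+10+2 = 15.
Difference = 24 − 15 = 9.

9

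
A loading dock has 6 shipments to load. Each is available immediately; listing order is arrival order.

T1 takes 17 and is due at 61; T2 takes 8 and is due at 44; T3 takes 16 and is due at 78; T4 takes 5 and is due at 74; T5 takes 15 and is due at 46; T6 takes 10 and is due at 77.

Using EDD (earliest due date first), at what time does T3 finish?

EDD (increasing due date): T2 T5 T1 T4 T6 T3.
T2: 0→8
T5: 8→23
T1: 23→40
T4: 40→45
T6: 45→55
T3: 55→71

71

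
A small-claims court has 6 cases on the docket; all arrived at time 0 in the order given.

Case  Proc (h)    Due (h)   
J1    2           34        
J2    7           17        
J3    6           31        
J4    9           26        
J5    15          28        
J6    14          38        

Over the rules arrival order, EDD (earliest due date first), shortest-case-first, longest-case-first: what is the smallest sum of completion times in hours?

140

FIFO (arrival order): J1 J2 J3 J4 J5 J6.
J1: 0→2
J2: 2→9
J3: 9→15
J4: 15→24
J5: 24→39
J6: 39→53
Sum = 2+9+15+24+39+53 = 142.
EDD (increasing due date): J2 J4 J5 J3 J1 J6.
J2: 0→7
J4: 7→16
J5: 16→31
J3: 31→37
J1: 37→39
J6: 39→53
Sum = 7+16+31+37+39+53 = 183.
SPT (increasing processing time): J1 J3 J2 J4 J6 J5.
J1: 0→2
J3: 2→8
J2: 8→15
J4: 15→24
J6: 24→38
J5: 38→53
Sum = 2+8+15+24+38+53 = 140.
LPT (decreasing processing time): J5 J6 J4 J2 J3 J1.
J5: 0→15
J6: 15→29
J4: 29→38
J2: 38→45
J3: 45→51
J1: 51→53
Sum = 15+29+38+45+51+53 = 231.
FIFO 142, EDD 183, SPT 140, LPT 231 → minimum 140.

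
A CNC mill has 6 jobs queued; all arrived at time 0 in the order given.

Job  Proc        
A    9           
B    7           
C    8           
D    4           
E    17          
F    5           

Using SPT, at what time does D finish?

SPT (increasing processing time): D F B C A E.
D: 0→4

4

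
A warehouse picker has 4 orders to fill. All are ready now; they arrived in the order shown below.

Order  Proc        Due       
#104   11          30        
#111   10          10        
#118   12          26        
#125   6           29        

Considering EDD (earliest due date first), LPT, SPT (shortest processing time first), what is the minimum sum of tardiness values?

EDD (increasing due date): #111 #118 #125 #104.
#111: 0→10, due 10, tardiness 0
#118: 10→22, due 26, tardiness 0
#125: 22→28, due 29, tardiness 0
#104: 28→39, due 30, tardiness 9
Sum = 0+0+0+9 = 9.
LPT (decreasing processing time): #118 #104 #111 #125.
#118: 0→12, due 26, tardiness 0
#104: 12→23, due 30, tardiness 0
#111: 23→33, due 10, tardiness 23
#125: 33→39, due 29, tardiness 10
Sum = 0+0+23+10 = 33.
SPT (increasing processing time): #125 #111 #104 #118.
#125: 0→6, due 29, tardiness 0
#111: 6→16, due 10, tardiness 6
#104: 16→27, due 30, tardiness 0
#118: 27→39, due 26, tardiness 13
Sum = 0+6+0+13 = 19.
EDD 9, LPT 33, SPT 19 → minimum 9.

9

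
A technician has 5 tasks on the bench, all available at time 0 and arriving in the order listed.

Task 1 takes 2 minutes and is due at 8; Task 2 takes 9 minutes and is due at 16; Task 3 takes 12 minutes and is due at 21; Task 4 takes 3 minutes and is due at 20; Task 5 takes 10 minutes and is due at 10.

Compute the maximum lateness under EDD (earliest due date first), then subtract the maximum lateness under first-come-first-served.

EDD (increasing due date): Task 1 Task 5 Task 2 Task 4 Task 3.
Task 1: 0→2, due 8, lateness -6
Task 5: 2→12, due 10, lateness 2
Task 2: 12→21, due 16, lateness 5
Task 4: 21→24, due 20, lateness 4
Task 3: 24→36, due 21, lateness 15
Maximum = 15.
FIFO (arrival order): Task 1 Task 2 Task 3 Task 4 Task 5.
Task 1: 0→2, due 8, lateness -6
Task 2: 2→11, due 16, lateness -5
Task 3: 11→23, due 21, lateness 2
Task 4: 23→26, due 20, lateness 6
Task 5: 26→36, due 10, lateness 26
Maximum = 26.
Difference = 15 − 26 = -11.

-11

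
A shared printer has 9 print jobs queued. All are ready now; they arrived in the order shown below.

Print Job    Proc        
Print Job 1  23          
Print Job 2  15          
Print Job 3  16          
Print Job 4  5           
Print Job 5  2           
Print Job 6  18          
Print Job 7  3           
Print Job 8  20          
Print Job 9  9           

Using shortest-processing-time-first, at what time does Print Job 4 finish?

SPT (increasing processing time): Print Job 5 Print Job 7 Print Job 4 Print Job 9 Print Job 2 Print Job 3 Print Job 6 Print Job 8 Print Job 1.
Print Job 5: 0→2
Print Job 7: 2→5
Print Job 4: 5→10

10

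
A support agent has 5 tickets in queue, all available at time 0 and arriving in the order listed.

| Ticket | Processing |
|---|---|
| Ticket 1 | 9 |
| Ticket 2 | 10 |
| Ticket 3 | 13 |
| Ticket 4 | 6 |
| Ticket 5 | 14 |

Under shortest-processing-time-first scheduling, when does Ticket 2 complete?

25

SPT (increasing processing time): Ticket 4 Ticket 1 Ticket 2 Ticket 3 Ticket 5.
Ticket 4: 0→6
Ticket 1: 6→15
Ticket 2: 15→25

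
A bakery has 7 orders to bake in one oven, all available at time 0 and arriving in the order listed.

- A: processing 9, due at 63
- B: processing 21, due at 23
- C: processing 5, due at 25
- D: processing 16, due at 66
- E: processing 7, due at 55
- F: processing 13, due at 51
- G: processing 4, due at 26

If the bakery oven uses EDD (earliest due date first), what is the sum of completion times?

304

EDD (increasing due date): B C G F E A D.
B: 0→21
C: 21→26
G: 26→30
F: 30→43
E: 43→50
A: 50→59
D: 59→75
Sum = 21+26+30+43+50+59+75 = 304.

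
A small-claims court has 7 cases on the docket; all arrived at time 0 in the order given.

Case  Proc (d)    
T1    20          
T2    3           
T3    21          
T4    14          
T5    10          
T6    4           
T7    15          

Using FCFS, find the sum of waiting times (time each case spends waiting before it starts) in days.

285

FIFO (arrival order): T1 T2 T3 T4 T5 T6 T7.
T1: waits 0, runs 0→20
T2: waits 20, runs 20→23
T3: waits 23, runs 23→44
T4: waits 44, runs 44→58
T5: waits 58, runs 58→68
T6: waits 68, runs 68→72
T7: waits 72, runs 72→87
Sum = 0+20+23+44+58+68+72 = 285.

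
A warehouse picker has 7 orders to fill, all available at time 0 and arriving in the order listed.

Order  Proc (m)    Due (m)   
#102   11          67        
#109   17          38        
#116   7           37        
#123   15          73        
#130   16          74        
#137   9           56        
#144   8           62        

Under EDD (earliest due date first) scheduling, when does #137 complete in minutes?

EDD (increasing due date): #116 #109 #137 #144 #102 #123 #130.
#116: 0→7
#109: 7→24
#137: 24→33

33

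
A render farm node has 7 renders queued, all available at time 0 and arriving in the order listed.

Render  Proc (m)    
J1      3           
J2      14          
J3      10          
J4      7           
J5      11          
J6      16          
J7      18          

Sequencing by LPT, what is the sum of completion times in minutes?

383

LPT (decreasing processing time): J7 J6 J2 J5 J3 J4 J1.
J7: 0→18
J6: 18→34
J2: 34→48
J5: 48→59
J3: 59→69
J4: 69→76
J1: 76→79
Sum = 18+34+48+59+69+76+79 = 383.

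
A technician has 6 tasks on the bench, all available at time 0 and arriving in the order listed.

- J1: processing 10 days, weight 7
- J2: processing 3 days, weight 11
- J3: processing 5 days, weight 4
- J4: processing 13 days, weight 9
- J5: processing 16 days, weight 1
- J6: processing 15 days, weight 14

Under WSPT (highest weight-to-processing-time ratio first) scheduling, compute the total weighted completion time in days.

1084

WSPT (decreasing weight/processing-time ratio): J2 J6 J3 J1 J4 J5.
J2: finishes 3, weight 11, w·C = 33
J6: finishes 18, weight 14, w·C = 252
J3: finishes 23, weight 4, w·C = 92
J1: finishes 33, weight 7, w·C = 231
J4: finishes 46, weight 9, w·C = 414
J5: finishes 62, weight 1, w·C = 62
Sum = 33+252+92+231+414+62 = 1084.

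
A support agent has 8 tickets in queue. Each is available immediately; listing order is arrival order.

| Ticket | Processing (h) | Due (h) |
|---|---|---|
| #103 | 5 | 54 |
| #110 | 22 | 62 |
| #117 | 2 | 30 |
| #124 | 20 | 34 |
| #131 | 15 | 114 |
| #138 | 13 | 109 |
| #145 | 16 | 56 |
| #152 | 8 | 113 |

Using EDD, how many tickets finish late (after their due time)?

1

EDD (increasing due date): #117 #124 #103 #145 #110 #138 #152 #131.
#117: 0→2, due 30, tardiness 0
#124: 2→22, due 34, tardiness 0
#103: 22→27, due 54, tardiness 0
#145: 27→43, due 56, tardiness 0
#110: 43→65, due 62, tardiness 3
#138: 65→78, due 109, tardiness 0
#152: 78→86, due 113, tardiness 0
#131: 86→101, due 114, tardiness 0
Late tickets: 1.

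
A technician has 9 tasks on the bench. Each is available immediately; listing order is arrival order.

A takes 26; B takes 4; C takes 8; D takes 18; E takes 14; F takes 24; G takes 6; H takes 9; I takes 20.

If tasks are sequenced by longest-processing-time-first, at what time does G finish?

LPT (decreasing processing time): A F I D E H C G B.
A: 0→26
F: 26→50
I: 50→70
D: 70→88
E: 88→102
H: 102→111
C: 111→119
G: 119→125

125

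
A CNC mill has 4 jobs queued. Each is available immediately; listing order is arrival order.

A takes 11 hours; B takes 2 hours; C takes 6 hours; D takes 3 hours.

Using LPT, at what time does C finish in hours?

17

LPT (decreasing processing time): A C D B.
A: 0→11
C: 11→17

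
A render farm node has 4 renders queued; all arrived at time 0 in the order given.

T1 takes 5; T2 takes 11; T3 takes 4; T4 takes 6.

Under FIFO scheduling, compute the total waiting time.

FIFO (arrival order): T1 T2 T3 T4.
T1: waits 0, runs 0→5
T2: waits 5, runs 5→16
T3: waits 16, runs 16→20
T4: waits 20, runs 20→26
Sum = 0+5+16+20 = 41.

41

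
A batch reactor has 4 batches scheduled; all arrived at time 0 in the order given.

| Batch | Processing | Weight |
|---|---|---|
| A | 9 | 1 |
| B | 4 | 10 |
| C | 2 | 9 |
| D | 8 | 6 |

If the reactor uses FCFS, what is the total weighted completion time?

412

FIFO (arrival order): A B C D.
A: finishes 9, weight 1, w·C = 9
B: finishes 13, weight 10, w·C = 130
C: finishes 15, weight 9, w·C = 135
D: finishes 23, weight 6, w·C = 138
Sum = 9+130+135+138 = 412.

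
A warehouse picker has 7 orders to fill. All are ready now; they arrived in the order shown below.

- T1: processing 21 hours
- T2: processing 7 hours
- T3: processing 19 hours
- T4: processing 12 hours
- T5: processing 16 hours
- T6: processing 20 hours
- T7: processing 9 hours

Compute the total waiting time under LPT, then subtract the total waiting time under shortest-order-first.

142

LPT (decreasing processing time): T1 T6 T3 T5 T4 T7 T2.
T1: waits 0, runs 0→21
T6: waits 21, runs 21→41
T3: waits 41, runs 41→60
T5: waits 60, runs 60→76
T4: waits 76, runs 76→88
T7: waits 88, runs 88→97
T2: waits 97, runs 97→104
Sum = 0+21+41+60+76+88+97 = 383.
SPT (increasing processing time): T2 T7 T4 T5 T3 T6 T1.
T2: waits 0, runs 0→7
T7: waits 7, runs 7→16
T4: waits 16, runs 16→28
T5: waits 28, runs 28→44
T3: waits 44, runs 44→63
T6: waits 63, runs 63→83
T1: waits 83, runs 83→104
Sum = 0+7+16+28+44+63+83 = 241.
Difference = 383 − 241 = 142.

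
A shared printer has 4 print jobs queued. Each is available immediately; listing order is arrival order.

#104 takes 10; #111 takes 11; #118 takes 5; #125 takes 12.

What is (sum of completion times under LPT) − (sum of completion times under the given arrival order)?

LPT (decreasing processing time): #125 #111 #104 #118.
#125: 0→12
#111: 12→23
#104: 23→33
#118: 33→38
Sum = 12+23+33+38 = 106.
FIFO (arrival order): #104 #111 #118 #125.
#104: 0→10
#111: 10→21
#118: 21→26
#125: 26→38
Sum = 10+21+26+38 = 95.
Difference = 106 − 95 = 11.

11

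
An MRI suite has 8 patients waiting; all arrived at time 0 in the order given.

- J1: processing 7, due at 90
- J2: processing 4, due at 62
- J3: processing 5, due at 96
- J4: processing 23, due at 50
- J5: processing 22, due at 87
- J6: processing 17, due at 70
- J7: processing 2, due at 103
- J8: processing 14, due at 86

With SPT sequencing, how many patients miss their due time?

SPT (increasing processing time): J7 J2 J3 J1 J8 J6 J5 J4.
J7: 0→2, due 103, tardiness 0
J2: 2→6, due 62, tardiness 0
J3: 6→11, due 96, tardiness 0
J1: 11→18, due 90, tardiness 0
J8: 18→32, due 86, tardiness 0
J6: 32→49, due 70, tardiness 0
J5: 49→71, due 87, tardiness 0
J4: 71→94, due 50, tardiness 44
Late patients: 1.

1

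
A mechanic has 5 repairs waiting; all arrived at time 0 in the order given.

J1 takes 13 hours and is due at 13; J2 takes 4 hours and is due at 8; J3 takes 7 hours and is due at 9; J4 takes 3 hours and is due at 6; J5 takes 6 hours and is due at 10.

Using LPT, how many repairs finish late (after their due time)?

LPT (decreasing processing time): J1 J3 J5 J2 J4.
J1: 0→13, due 13, tardiness 0
J3: 13→20, due 9, tardiness 11
J5: 20→26, due 10, tardiness 16
J2: 26→30, due 8, tardiness 22
J4: 30→33, due 6, tardiness 27
Late repairs: 4.

4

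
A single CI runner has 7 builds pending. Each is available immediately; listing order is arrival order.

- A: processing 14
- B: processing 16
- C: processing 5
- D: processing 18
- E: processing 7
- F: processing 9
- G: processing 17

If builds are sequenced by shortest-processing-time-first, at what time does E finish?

12

SPT (increasing processing time): C E F A B G D.
C: 0→5
E: 5→12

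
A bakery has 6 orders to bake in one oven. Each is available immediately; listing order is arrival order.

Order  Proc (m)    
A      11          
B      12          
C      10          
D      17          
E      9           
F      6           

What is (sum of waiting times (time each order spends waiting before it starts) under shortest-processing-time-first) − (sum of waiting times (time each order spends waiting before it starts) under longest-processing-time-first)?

SPT (increasing processing time): F E C A B D.
F: waits 0, runs 0→6
E: waits 6, runs 6→15
C: waits 15, runs 15→25
A: waits 25, runs 25→36
B: waits 36, runs 36→48
D: waits 48, runs 48→65
Sum = 0+6+15+25+36+48 = 130.
LPT (decreasing processing time): D B A C E F.
D: waits 0, runs 0→17
B: waits 17, runs 17→29
A: waits 29, runs 29→40
C: waits 40, runs 40→50
E: waits 50, runs 50→59
F: waits 59, runs 59→65
Sum = 0+17+29+40+50+59 = 195.
Difference = 130 − 195 = -65.

-65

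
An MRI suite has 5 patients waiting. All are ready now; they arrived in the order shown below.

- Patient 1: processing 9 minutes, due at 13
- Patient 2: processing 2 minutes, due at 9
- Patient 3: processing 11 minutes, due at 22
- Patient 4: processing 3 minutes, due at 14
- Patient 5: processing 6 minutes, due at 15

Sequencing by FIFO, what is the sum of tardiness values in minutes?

29

FIFO (arrival order): Patient 1 Patient 2 Patient 3 Patient 4 Patient 5.
Patient 1: 0→9, due 13, tardiness 0
Patient 2: 9→11, due 9, tardiness 2
Patient 3: 11→22, due 22, tardiness 0
Patient 4: 22→25, due 14, tardiness 11
Patient 5: 25→31, due 15, tardiness 16
Sum = 0+2+0+11+16 = 29.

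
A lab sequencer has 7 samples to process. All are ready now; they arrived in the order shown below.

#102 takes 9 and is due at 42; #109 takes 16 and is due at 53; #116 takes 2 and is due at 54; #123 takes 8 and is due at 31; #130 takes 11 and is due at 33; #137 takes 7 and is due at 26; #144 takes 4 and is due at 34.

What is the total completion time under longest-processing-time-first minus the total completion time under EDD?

LPT (decreasing processing time): #109 #130 #102 #123 #137 #144 #116.
#109: 0→16
#130: 16→27
#102: 27→36
#123: 36→44
#137: 44→51
#144: 51→55
#116: 55→57
Sum = 16+27+36+44+51+55+57 = 286.
EDD (increasing due date): #137 #123 #130 #144 #102 #109 #116.
#137: 0→7
#123: 7→15
#130: 15→26
#144: 26→30
#102: 30→39
#109: 39→55
#116: 55→57
Sum = 7+15+26+30+39+55+57 = 229.
Difference = 286 − 229 = 57.

57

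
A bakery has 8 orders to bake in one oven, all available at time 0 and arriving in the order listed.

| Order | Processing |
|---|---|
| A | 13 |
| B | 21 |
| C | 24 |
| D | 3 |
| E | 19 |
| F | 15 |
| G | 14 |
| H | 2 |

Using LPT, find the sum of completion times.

LPT (decreasing processing time): C B E F G A D H.
C: 0→24
B: 24→45
E: 45→64
F: 64→79
G: 79→93
A: 93→106
D: 106→109
H: 109→111
Sum = 24+45+64+79+93+106+109+111 = 631.

631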